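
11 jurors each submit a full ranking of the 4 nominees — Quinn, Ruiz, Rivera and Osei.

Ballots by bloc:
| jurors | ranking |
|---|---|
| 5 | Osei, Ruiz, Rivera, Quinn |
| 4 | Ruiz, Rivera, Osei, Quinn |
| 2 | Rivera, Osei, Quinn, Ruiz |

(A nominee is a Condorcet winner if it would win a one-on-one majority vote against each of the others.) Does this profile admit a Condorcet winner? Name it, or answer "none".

Head-to-head results (11 jurors):
Quinn vs Ruiz: 2 for Quinn, 9 for Ruiz — Ruiz by 9–2.
Quinn vs Rivera: Quinn is ranked higher on 0 ballots, Rivera on 11. Rivera wins 11–0.
Quinn vs Osei: Quinn preferred on 0 ballots; Osei wins 11–0.
Ruiz vs Rivera: Ruiz is ranked higher on 5+4 = 9 ballots, Rivera on 2. Ruiz wins 9–2.
Ruiz vs Osei: Ruiz preferred on 4 ballots; Osei wins 7–4.
Rivera vs Osei: Rivera is ranked higher on 4+2 = 6 ballots, Osei on 5. Rivera wins 6–5.
Every nominee loses at least once (Quinn loses to Ruiz; Ruiz loses to Osei; Rivera loses to Ruiz; Osei loses to Rivera). The majority relation contains the cycle Ruiz beats Rivera beats Osei beats Ruiz, so there is no Condorcet winner.

none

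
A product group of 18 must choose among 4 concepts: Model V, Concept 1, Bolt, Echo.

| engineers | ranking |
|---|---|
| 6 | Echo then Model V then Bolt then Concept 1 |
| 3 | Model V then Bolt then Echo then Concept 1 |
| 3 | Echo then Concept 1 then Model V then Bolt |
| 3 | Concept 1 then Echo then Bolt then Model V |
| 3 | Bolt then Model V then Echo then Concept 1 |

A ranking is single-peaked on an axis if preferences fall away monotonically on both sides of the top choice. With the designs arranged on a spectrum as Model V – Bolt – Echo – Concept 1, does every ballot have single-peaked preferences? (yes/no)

no

Axis positions: Model V=1, Bolt=2, Echo=3, Concept 1=4.
Group 1: ranking walks positions 3-1-2-4; Model V is ranked above Bolt even though Bolt lies between Model V and the peak Echo on the axis — preferences dip and rise again. Not single-peaked.
Group 2 (peak Model V at position 1): ranking walks positions 1-2-3-4, expanding outward from the peak — single-peaked.
Group 3: ranking walks positions 3-4-1-2; Model V is ranked above Bolt even though Bolt lies between Model V and the peak Echo on the axis — preferences dip and rise again. Not single-peaked.
Group 4 (peak Concept 1 at position 4): ranking walks positions 4-3-2-1, expanding outward from the peak — single-peaked.
Group 5 (peak Bolt at position 2): ranking walks positions 2-1-3-4, expanding outward from the peak — single-peaked.
Group 1 violates single-peakedness, so the profile is not single-peaked on this axis.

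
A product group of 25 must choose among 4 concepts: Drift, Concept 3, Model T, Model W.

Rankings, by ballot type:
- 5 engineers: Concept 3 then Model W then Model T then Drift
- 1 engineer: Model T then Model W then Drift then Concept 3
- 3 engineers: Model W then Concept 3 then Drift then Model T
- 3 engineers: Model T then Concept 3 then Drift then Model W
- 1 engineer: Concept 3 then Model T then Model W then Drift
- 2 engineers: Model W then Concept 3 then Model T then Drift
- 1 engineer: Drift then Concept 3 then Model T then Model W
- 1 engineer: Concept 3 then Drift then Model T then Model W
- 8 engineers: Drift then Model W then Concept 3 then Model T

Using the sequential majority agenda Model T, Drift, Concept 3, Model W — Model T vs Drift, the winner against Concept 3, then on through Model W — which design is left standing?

Round 1: Model T vs Drift — 12–13, Drift advances.
Round 2: Drift vs Concept 3 — 10–15, Concept 3 advances.
Round 3: Concept 3 vs Model W — 11–14, Model W advances.
Model W survives the agenda.

Model W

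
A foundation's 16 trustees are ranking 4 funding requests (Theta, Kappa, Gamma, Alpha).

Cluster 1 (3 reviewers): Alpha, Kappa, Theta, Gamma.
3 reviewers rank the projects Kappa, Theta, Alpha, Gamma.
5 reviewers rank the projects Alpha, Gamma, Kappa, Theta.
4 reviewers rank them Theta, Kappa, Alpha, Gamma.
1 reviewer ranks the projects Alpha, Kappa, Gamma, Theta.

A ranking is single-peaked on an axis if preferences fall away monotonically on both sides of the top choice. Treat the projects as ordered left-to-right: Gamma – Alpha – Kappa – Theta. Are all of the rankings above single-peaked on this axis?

Axis positions: Gamma=1, Alpha=2, Kappa=3, Theta=4.
Cluster 1 (peak Alpha at position 2): ranking walks positions 2-3-4-1, expanding outward from the peak — single-peaked.
Cluster 2 (peak Kappa at position 3): ranking walks positions 3-4-2-1, expanding outward from the peak — single-peaked.
Cluster 3 (peak Alpha at position 2): ranking walks positions 2-1-3-4, expanding outward from the peak — single-peaked.
Cluster 4 (peak Theta at position 4): ranking walks positions 4-3-2-1, expanding outward from the peak — single-peaked.
Cluster 5 (peak Alpha at position 2): ranking walks positions 2-3-1-4, expanding outward from the peak — single-peaked.
Every ranking is single-peaked on this axis.

yes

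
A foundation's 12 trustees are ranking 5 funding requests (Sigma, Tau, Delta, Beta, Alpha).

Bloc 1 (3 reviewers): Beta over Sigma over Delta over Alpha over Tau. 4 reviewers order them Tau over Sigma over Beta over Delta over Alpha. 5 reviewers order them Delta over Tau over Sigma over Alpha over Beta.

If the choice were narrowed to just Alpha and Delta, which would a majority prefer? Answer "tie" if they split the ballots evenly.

No ballot ranks Alpha above Delta: 0.
Ballots ranking Delta above Alpha: 12 − 0 = 12.
Delta wins the head-to-head 12–0.

Delta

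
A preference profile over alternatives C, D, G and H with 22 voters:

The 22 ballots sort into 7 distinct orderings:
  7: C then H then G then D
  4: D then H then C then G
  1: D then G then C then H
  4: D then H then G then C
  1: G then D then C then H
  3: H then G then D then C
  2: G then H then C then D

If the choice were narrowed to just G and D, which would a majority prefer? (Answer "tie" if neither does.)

G

Ballots ranking G above D: 7 + 1 + 3 + 2 = 13.
Ballots ranking D above G: 22 − 13 = 9.
G wins the head-to-head 13–9.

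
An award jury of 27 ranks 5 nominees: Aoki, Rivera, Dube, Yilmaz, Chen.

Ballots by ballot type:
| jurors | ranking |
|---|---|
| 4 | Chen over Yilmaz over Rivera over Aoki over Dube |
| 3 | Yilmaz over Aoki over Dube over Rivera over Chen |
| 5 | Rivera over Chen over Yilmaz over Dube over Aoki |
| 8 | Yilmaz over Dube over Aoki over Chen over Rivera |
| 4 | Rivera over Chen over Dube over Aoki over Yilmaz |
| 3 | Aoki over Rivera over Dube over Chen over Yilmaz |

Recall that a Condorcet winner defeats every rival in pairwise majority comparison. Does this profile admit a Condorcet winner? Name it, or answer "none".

none

Pairwise majorities:
Aoki vs Rivera: 14 to 13, Aoki.
Aoki vs Dube: 10 to 17, Dube.
Aoki vs Yilmaz: Aoki is ranked higher on 4+3 = 7 ballots, Yilmaz on 20. Yilmaz wins 20–7.
Aoki vs Chen: Aoki is ranked higher on 3+8+3 = 14 ballots, Chen on 13. Aoki wins 14–13.
Rivera vs Dube: Rivera preferred on 4+5+4+3 = 16 ballots; Rivera wins 16–11.
Rivera vs Yilmaz: Rivera is ranked higher on 5+4+3 = 12 ballots, Yilmaz on 15. Yilmaz wins 15–12.
Rivera vs Chen: 15 to 12, Rivera.
Dube vs Yilmaz: Dube preferred on 4+3 = 7 ballots; Yilmaz wins 20–7.
Dube vs Chen: Dube is ranked higher on 3+8+3 = 14 ballots, Chen on 13. Dube wins 14–13.
Yilmaz vs Chen: Yilmaz preferred on 3+8 = 11 ballots; Chen wins 16–11.
Every nominee loses at least once (Aoki loses to Dube; Rivera loses to Aoki; Dube loses to Rivera; Yilmaz loses to Chen; Chen loses to Aoki). The majority relation contains the cycle Aoki > Rivera > Dube > Aoki, so there is no Condorcet winner.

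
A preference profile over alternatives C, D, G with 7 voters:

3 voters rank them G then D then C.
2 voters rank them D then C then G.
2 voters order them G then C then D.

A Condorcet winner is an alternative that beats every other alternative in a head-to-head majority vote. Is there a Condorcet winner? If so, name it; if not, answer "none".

Check each pair by majority over 7 ballots:
C vs D: D wins 5–2.
C–G: G 5–2.
D–G: G 5–2.
G defeats every rival head-to-head and is the Condorcet winner.

G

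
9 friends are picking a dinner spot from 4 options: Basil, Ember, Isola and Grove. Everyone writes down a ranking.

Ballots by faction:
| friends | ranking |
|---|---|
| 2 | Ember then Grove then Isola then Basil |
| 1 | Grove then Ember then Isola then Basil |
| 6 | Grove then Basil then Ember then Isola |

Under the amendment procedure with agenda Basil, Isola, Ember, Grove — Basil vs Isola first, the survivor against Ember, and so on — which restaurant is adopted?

Grove

Round 1: Basil vs Isola — 6–3, Basil advances.
Round 2: Basil vs Ember — 6–3, Basil advances.
Round 3: Basil vs Grove — 0–9, Grove advances.
Grove survives the agenda.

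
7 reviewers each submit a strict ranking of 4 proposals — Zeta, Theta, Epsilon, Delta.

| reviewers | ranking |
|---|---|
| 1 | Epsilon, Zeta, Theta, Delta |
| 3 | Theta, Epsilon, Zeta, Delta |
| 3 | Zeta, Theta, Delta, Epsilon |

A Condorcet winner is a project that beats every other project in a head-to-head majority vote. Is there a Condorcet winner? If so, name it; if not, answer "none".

Check each pair by majority over 7 ballots:
Zeta vs Theta: 4 to 3, Zeta.
Zeta vs Epsilon: Zeta is ranked higher on 3 ballots, Epsilon on 4. Epsilon wins 4–3.
Zeta vs Delta: Zeta preferred on 1+3+3 = 7 ballots; Zeta wins 7–0.
Theta vs Epsilon: 6 to 1, Theta.
Theta vs Delta: 7 to 0, Theta.
Epsilon vs Delta: Epsilon preferred on 1+3 = 4 ballots; Epsilon wins 4–3.
No project is unbeaten: Zeta loses to Epsilon; Theta loses to Zeta; Epsilon loses to Theta; Delta loses to Zeta. In particular Zeta > Theta > Epsilon > Zeta is a majority cycle — no Condorcet winner exists.

none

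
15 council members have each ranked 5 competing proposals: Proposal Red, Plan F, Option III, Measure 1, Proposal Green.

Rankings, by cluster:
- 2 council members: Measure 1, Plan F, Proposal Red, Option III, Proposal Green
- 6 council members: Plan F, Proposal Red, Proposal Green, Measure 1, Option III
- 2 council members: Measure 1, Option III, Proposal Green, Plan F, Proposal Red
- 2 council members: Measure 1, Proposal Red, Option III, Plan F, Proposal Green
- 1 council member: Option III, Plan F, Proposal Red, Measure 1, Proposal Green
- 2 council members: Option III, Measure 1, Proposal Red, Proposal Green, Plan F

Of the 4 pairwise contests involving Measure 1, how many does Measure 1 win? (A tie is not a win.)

Measure 1 against each rival (15 council members):
Measure 1 vs Proposal Red: Measure 1 is ranked higher on 2+2+2+2 = 8 ballots, Proposal Red on 7. Measure 1 wins 8–7.
Measure 1 vs Plan F: Measure 1 wins 8–7.
Measure 1 vs Option III: Measure 1 is ranked higher on 2+6+2+2 = 12 ballots, Option III on 3. Measure 1 wins 12–3.
Measure 1 vs Proposal Green: Measure 1 preferred on 2+2+2+1+2 = 9 ballots; Measure 1 wins 9–6.
Measure 1 beats Proposal Red, Plan F, Option III, Proposal Green — 4 pairwise wins.

4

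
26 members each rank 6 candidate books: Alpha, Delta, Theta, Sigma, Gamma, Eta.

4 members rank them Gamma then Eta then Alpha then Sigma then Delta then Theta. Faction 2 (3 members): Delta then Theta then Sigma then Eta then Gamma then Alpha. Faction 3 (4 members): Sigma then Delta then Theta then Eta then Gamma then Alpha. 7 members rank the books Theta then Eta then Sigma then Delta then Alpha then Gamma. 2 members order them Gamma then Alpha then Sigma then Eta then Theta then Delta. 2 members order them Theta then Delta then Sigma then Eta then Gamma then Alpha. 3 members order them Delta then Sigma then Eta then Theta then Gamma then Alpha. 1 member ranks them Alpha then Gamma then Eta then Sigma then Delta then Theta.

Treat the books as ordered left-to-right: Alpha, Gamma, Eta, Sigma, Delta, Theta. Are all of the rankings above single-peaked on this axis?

Axis positions: Alpha=1, Gamma=2, Eta=3, Sigma=4, Delta=5, Theta=6.
Faction 1 (peak Gamma at position 2): ranking walks positions 2-3-1-4-5-6, expanding outward from the peak — single-peaked.
Faction 2 (peak Delta at position 5): ranking walks positions 5-6-4-3-2-1, expanding outward from the peak — single-peaked.
Faction 3 (peak Sigma at position 4): ranking walks positions 4-5-6-3-2-1, expanding outward from the peak — single-peaked.
Faction 4: ranking walks positions 6-3-4-5-1-2; Eta is ranked above Delta even though Delta lies between Eta and the peak Theta on the axis — preferences dip and rise again. Not single-peaked.
Faction 5: ranking walks positions 2-1-4-3-6-5; Sigma is ranked above Eta even though Eta lies between Sigma and the peak Gamma on the axis — preferences dip and rise again. Not single-peaked.
Faction 6 (peak Theta at position 6): ranking walks positions 6-5-4-3-2-1, expanding outward from the peak — single-peaked.
Faction 7 (peak Delta at position 5): ranking walks positions 5-4-3-6-2-1, expanding outward from the peak — single-peaked.
Faction 8 (peak Alpha at position 1): ranking walks positions 1-2-3-4-5-6, expanding outward from the peak — single-peaked.
Faction 4 violates single-peakedness, so the profile is not single-peaked on this axis.

no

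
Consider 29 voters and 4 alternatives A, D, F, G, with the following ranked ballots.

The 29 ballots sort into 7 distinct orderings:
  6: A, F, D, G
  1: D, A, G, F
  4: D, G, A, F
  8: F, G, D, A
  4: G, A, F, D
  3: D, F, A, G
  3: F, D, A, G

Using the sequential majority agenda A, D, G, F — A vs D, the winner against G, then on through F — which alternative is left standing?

Round 1: A vs D — 10–19, D advances.
Round 2: D vs G — 17–12, D advances.
Round 3: D vs F — 8–21, F advances.
F survives the agenda.

F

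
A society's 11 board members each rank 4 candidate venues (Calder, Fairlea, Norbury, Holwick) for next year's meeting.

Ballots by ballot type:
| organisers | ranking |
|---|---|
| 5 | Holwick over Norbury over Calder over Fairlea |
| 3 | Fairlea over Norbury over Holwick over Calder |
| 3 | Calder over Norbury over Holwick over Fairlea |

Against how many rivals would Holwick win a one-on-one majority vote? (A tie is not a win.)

2

Holwick against each rival (11 organisers):
Holwick vs Calder: Holwick, 8–3.
Holwick–Fairlea: Holwick 8–3.
Holwick vs Norbury: 5 for Holwick, 6 for Norbury — Norbury by 6–5.
Holwick beats Calder, Fairlea; loses to Norbury — 2 pairwise wins.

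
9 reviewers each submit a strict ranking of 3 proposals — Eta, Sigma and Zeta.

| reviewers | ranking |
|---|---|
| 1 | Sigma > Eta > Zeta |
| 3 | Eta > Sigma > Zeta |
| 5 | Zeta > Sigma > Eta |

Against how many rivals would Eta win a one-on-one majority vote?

Eta against each rival (9 reviewers):
Eta vs Sigma: 3 for Eta, 6 for Sigma — Sigma by 6–3.
Eta vs Zeta: Eta preferred on 1+3 = 4 ballots; Zeta wins 5–4.
Eta beats no one; loses to Sigma, Zeta — 0 pairwise wins.

0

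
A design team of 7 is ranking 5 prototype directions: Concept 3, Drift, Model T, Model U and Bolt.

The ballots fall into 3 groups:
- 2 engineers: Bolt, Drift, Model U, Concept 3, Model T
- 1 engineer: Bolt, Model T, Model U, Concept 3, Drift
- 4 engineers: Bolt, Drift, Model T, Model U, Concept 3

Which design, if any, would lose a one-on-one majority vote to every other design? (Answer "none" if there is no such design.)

Head-to-head results (7 engineers):
Concept 3–Drift: Drift 6–1.
Concept 3–Model T: Model T 5–2.
Concept 3 vs Model U: Concept 3 is ranked higher on 0 ballots, Model U on 7. Model U wins 7–0.
Concept 3 vs Bolt: 0 for Concept 3, 7 for Bolt — Bolt by 7–0.
Drift vs Model T: Drift preferred on 2+4 = 6 ballots; Drift wins 6–1.
Drift vs Model U: 2+4 = 6 for Drift, 1 for Model U — Drift by 6–1.
Drift vs Bolt: 0 for Drift, 7 for Bolt — Bolt by 7–0.
Model T vs Model U: Model T preferred on 1+4 = 5 ballots; Model T wins 5–2.
Model T vs Bolt: Model T is ranked higher on 0 ballots, Bolt on 7. Bolt wins 7–0.
Model U vs Bolt: Model U is ranked higher on 0 ballots, Bolt on 7. Bolt wins 7–0.
Concept 3 is beaten in every head-to-head and is the Condorcet loser.

Concept 3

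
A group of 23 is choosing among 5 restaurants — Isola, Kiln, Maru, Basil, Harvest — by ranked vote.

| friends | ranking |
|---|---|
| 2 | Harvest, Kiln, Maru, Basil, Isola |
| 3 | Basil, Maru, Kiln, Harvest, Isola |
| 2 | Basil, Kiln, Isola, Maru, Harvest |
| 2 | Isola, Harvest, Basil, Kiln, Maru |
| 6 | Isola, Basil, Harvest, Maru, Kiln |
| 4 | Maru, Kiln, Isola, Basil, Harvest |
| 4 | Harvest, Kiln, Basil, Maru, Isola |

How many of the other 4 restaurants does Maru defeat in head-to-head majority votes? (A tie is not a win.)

Maru against each rival (23 friends):
Maru vs Isola: 2+3+4+4 = 13 for Maru, 10 for Isola — Maru by 13–10.
Maru vs Kiln: 3+6+4 = 13 for Maru, 10 for Kiln — Maru by 13–10.
Maru–Basil: Basil 17–6.
Maru vs Harvest: Maru preferred on 3+2+4 = 9 ballots; Harvest wins 14–9.
Maru beats Isola, Kiln; loses to Basil, Harvest — 2 pairwise wins.

2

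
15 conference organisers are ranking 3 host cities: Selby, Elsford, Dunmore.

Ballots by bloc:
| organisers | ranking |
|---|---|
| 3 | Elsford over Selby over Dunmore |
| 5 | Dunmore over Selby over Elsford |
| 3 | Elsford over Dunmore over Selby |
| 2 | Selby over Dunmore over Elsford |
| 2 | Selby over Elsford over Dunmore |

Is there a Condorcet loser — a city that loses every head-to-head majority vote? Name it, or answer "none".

none

Head-to-head results (15 organisers):
Selby vs Elsford: 5+2+2 = 9 for Selby, 6 for Elsford — Selby by 9–6.
Selby vs Dunmore: 7 to 8, Dunmore.
Elsford vs Dunmore: Elsford wins 8–7.
Every city wins at least one matchup (Selby beats Elsford; Elsford beats Dunmore; Dunmore beats Selby), so there is no Condorcet loser.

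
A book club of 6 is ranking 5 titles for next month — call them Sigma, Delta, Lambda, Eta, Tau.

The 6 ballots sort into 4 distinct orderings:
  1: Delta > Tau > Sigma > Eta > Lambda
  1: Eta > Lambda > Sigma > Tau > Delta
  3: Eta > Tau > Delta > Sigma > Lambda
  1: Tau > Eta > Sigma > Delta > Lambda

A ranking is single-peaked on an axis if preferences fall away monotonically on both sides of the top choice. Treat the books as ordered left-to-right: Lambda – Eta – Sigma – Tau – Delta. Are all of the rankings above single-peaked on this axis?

no

Axis positions: Lambda=1, Eta=2, Sigma=3, Tau=4, Delta=5.
Ballot type 1 (peak Delta at position 5): ranking walks positions 5-4-3-2-1, expanding outward from the peak — single-peaked.
Ballot type 2 (peak Eta at position 2): ranking walks positions 2-1-3-4-5, expanding outward from the peak — single-peaked.
Ballot type 3: ranking walks positions 2-4-5-3-1; Tau is ranked above Sigma even though Sigma lies between Tau and the peak Eta on the axis — preferences dip and rise again. Not single-peaked.
Ballot type 4: ranking walks positions 4-2-3-5-1; Eta is ranked above Sigma even though Sigma lies between Eta and the peak Tau on the axis — preferences dip and rise again. Not single-peaked.
Ballot type 3 violates single-peakedness, so the profile is not single-peaked on this axis.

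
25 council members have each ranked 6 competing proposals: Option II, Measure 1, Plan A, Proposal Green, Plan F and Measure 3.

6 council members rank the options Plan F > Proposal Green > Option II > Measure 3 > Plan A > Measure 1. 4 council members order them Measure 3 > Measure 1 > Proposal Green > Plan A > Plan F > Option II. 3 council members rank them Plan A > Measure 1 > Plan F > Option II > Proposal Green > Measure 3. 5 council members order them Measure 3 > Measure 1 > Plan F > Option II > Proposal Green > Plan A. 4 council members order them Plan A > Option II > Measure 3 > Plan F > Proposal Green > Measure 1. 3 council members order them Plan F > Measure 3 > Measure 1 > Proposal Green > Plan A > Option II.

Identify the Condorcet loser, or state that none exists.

Pairwise majorities:
Option II vs Measure 1: 6+4 = 10 for Option II, 15 for Measure 1 — Measure 1 by 15–10.
Option II–Plan A: Plan A 14–11.
Option II vs Proposal Green: Proposal Green, 13–12.
Option II–Plan F: Plan F 21–4.
Option II vs Measure 3: 13 to 12, Option II.
Measure 1 vs Plan A: Plan A wins 13–12.
Measure 1 vs Proposal Green: Measure 1 wins 15–10.
Measure 1–Plan F: Plan F 13–12.
Measure 1 vs Measure 3: Measure 1 is ranked higher on 3 ballots, Measure 3 on 22. Measure 3 wins 22–3.
Plan A vs Proposal Green: Plan A preferred on 3+4 = 7 ballots; Proposal Green wins 18–7.
Plan A vs Plan F: Plan A is ranked higher on 4+3+4 = 11 ballots, Plan F on 14. Plan F wins 14–11.
Plan A vs Measure 3: Plan A preferred on 3+4 = 7 ballots; Measure 3 wins 18–7.
Proposal Green vs Plan F: Proposal Green preferred on 4 ballots; Plan F wins 21–4.
Proposal Green vs Measure 3: Proposal Green preferred on 6+3 = 9 ballots; Measure 3 wins 16–9.
Plan F vs Measure 3: 6+3+3 = 12 for Plan F, 13 for Measure 3 — Measure 3 by 13–12.
No option is winless: Option II beats Measure 3; Measure 1 beats Option II; Plan A beats Option II; Proposal Green beats Option II; Plan F beats Option II; Measure 3 beats Measure 1. There is no Condorcet loser.

none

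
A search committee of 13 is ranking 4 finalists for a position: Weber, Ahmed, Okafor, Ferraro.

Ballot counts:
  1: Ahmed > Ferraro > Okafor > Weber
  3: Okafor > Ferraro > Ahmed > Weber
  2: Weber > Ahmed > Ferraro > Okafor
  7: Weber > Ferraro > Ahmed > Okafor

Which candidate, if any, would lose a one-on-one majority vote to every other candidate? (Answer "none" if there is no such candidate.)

Pairwise majorities:
Weber vs Ahmed: Weber preferred on 2+7 = 9 ballots; Weber wins 9–4.
Weber vs Okafor: Weber is ranked higher on 2+7 = 9 ballots, Okafor on 4. Weber wins 9–4.
Weber vs Ferraro: 2+7 = 9 for Weber, 4 for Ferraro — Weber by 9–4.
Ahmed–Okafor: Ahmed 10–3.
Ahmed vs Ferraro: Ferraro wins 10–3.
Okafor vs Ferraro: Ferraro, 10–3.
Okafor loses to every other candidate — it is the Condorcet loser.

Okafor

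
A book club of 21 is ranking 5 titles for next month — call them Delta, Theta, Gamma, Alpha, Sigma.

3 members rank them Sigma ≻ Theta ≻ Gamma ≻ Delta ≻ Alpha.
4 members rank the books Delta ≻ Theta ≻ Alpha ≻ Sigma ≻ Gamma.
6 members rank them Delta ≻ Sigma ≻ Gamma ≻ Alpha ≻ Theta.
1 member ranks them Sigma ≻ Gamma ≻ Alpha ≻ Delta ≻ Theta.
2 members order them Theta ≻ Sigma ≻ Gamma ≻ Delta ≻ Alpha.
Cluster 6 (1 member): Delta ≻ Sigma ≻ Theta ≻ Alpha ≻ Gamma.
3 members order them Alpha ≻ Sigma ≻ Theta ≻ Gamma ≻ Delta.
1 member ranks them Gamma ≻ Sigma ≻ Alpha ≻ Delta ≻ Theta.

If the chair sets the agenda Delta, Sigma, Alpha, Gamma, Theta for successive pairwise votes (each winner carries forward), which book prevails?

Delta

Round 1: Delta vs Sigma — 11–10, Delta advances.
Round 2: Delta vs Alpha — 16–5, Delta advances.
Round 3: Delta vs Gamma — 11–10, Delta advances.
Round 4: Delta vs Theta — 13–8, Delta advances.
The agenda winner is Delta.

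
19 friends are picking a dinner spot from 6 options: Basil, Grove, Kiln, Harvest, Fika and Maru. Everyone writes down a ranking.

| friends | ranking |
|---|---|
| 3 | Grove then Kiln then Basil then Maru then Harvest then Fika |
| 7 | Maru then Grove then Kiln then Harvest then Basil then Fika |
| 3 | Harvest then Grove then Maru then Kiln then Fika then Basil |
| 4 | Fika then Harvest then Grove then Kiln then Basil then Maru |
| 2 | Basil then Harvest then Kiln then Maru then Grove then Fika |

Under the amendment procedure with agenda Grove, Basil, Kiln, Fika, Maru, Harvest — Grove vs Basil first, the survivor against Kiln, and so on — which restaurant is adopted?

Round 1: Grove vs Basil — 17–2, Grove advances.
Round 2: Grove vs Kiln — 17–2, Grove advances.
Round 3: Grove vs Fika — 15–4, Grove advances.
Round 4: Grove vs Maru — 10–9, Grove advances.
Round 5: Grove vs Harvest — 10–9, Grove advances.
The agenda winner is Grove.

Grove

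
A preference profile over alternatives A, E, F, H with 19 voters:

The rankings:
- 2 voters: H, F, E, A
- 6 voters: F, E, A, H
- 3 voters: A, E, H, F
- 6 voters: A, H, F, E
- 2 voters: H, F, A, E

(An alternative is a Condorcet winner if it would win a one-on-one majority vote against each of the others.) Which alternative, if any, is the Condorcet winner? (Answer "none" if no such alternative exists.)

none

Check each pair by majority over 19 ballots:
A vs E: A, 11–8.
A vs F: 9 to 10, F.
A vs H: A preferred on 6+3+6 = 15 ballots; A wins 15–4.
E vs F: 3 to 16, F.
E vs H: 6+3 = 9 for E, 10 for H — H by 10–9.
F vs H: F is ranked higher on 6 ballots, H on 13. H wins 13–6.
No alternative is unbeaten: A loses to F; E loses to A; F loses to H; H loses to A. In particular A > H > F > A is a majority cycle — no Condorcet winner exists.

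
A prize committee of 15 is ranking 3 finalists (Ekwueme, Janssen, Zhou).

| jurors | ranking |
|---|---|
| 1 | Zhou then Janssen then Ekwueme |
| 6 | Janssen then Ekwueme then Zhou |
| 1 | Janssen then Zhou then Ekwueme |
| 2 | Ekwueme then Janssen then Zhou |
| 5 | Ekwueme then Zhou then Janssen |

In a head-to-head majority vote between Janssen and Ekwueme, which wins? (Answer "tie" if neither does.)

Ballots ranking Janssen above Ekwueme: 1 + 6 + 1 = 8.
Ballots ranking Ekwueme above Janssen: 15 − 8 = 7.
Janssen wins the head-to-head 8–7.

Janssen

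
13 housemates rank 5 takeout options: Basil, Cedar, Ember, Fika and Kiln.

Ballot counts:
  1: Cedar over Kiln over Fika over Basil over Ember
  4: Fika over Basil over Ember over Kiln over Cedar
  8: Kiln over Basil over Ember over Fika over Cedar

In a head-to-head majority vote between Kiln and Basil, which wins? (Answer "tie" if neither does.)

Kiln

Ballots ranking Kiln above Basil: 1 + 8 = 9.
Ballots ranking Basil above Kiln: 13 − 9 = 4.
Kiln wins the head-to-head 9–4.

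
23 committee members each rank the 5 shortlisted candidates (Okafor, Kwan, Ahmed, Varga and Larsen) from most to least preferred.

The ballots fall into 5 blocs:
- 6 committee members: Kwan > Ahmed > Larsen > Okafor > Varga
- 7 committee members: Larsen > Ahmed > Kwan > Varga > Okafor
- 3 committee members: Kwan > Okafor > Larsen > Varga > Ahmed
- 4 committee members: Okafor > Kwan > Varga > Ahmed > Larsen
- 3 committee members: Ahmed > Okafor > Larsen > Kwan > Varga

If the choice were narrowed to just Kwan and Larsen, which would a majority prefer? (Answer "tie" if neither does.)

Kwan

Ballots ranking Kwan above Larsen: 6 + 3 + 4 = 13.
Ballots ranking Larsen above Kwan: 23 − 13 = 10.
Kwan wins the head-to-head 13–10.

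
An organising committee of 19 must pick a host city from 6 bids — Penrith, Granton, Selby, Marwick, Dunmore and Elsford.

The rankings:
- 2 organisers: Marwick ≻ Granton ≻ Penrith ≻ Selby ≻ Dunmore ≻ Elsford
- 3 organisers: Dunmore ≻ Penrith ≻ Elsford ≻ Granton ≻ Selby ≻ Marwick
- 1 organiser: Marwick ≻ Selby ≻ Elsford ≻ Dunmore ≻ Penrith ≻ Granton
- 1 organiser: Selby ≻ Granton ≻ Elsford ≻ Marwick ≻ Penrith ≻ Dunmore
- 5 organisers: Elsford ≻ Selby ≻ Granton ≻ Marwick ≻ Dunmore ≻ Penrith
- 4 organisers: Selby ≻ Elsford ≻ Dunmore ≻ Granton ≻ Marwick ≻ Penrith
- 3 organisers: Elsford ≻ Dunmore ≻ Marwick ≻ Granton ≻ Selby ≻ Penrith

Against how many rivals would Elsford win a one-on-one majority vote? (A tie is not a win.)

5

Elsford against each rival (19 organisers):
Elsford vs Penrith: 1+1+5+4+3 = 14 for Elsford, 5 for Penrith — Elsford by 14–5.
Elsford vs Granton: 16 to 3, Elsford.
Elsford vs Selby: Elsford preferred on 3+5+3 = 11 ballots; Elsford wins 11–8.
Elsford vs Marwick: Elsford wins 16–3.
Elsford vs Dunmore: Elsford, 14–5.
Elsford beats Penrith, Granton, Selby, Marwick, Dunmore — 5 pairwise wins.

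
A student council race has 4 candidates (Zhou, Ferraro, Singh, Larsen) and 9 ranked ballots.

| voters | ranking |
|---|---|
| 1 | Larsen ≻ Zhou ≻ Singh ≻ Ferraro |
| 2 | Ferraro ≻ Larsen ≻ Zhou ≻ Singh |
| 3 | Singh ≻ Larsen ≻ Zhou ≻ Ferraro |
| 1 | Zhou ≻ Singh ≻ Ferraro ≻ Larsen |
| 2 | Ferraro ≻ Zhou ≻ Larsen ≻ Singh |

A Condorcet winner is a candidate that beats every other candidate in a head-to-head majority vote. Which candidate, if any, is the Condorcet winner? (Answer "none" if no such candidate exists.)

none

Head-to-head results (9 voters):
Zhou vs Ferraro: Zhou, 5–4.
Zhou vs Singh: Zhou, 6–3.
Zhou vs Larsen: Larsen wins 6–3.
Ferraro–Singh: Singh 5–4.
Ferraro vs Larsen: Ferraro wins 5–4.
Singh–Larsen: Larsen 5–4.
Every candidate loses at least once (Zhou loses to Larsen; Ferraro loses to Zhou; Singh loses to Zhou; Larsen loses to Ferraro). The majority relation contains the cycle Zhou > Ferraro > Larsen > Zhou, so there is no Condorcet winner.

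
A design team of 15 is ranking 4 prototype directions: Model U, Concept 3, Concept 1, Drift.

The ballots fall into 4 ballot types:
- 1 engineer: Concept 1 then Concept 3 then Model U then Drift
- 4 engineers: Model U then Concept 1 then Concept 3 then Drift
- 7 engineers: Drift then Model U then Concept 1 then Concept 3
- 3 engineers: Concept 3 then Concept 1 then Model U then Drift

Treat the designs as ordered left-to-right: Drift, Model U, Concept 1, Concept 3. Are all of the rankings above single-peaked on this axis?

Axis positions: Drift=1, Model U=2, Concept 1=3, Concept 3=4.
Ballot type 1 (peak Concept 1 at position 3): ranking walks positions 3-4-2-1, expanding outward from the peak — single-peaked.
Ballot type 2 (peak Model U at position 2): ranking walks positions 2-3-4-1, expanding outward from the peak — single-peaked.
Ballot type 3 (peak Drift at position 1): ranking walks positions 1-2-3-4, expanding outward from the peak — single-peaked.
Ballot type 4 (peak Concept 3 at position 4): ranking walks positions 4-3-2-1, expanding outward from the peak — single-peaked.
Every ranking is single-peaked on this axis.

yes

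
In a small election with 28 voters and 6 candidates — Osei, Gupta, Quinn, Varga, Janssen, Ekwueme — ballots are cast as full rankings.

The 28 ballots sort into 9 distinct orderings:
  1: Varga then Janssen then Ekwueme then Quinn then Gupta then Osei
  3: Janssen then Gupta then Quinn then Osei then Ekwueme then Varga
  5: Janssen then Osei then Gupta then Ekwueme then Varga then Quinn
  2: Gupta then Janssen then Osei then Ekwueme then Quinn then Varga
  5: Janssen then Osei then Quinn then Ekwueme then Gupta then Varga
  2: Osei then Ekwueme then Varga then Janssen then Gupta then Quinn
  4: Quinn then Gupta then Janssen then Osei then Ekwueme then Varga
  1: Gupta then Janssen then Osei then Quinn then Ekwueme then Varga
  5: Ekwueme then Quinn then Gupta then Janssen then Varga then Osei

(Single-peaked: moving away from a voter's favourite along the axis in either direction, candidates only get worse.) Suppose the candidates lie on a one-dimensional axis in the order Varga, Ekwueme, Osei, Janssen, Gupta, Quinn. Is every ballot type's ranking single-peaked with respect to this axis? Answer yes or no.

no

Axis positions: Varga=1, Ekwueme=2, Osei=3, Janssen=4, Gupta=5, Quinn=6.
Ballot type 1: ranking walks positions 1-4-2-6-5-3; Janssen is ranked above Ekwueme even though Ekwueme lies between Janssen and the peak Varga on the axis — preferences dip and rise again. Not single-peaked.
Ballot type 2 (peak Janssen at position 4): ranking walks positions 4-5-6-3-2-1, expanding outward from the peak — single-peaked.
Ballot type 3 (peak Janssen at position 4): ranking walks positions 4-3-5-2-1-6, expanding outward from the peak — single-peaked.
Ballot type 4 (peak Gupta at position 5): ranking walks positions 5-4-3-2-6-1, expanding outward from the peak — single-peaked.
Ballot type 5: ranking walks positions 4-3-6-2-5-1; Quinn is ranked above Gupta even though Gupta lies between Quinn and the peak Janssen on the axis — preferences dip and rise again. Not single-peaked.
Ballot type 6 (peak Osei at position 3): ranking walks positions 3-2-1-4-5-6, expanding outward from the peak — single-peaked.
Ballot type 7 (peak Quinn at position 6): ranking walks positions 6-5-4-3-2-1, expanding outward from the peak — single-peaked.
Ballot type 8 (peak Gupta at position 5): ranking walks positions 5-4-3-6-2-1, expanding outward from the peak — single-peaked.
Ballot type 9: ranking walks positions 2-6-5-4-1-3; Quinn is ranked above Osei even though Osei lies between Quinn and the peak Ekwueme on the axis — preferences dip and rise again. Not single-peaked.
Ballot type 1 violates single-peakedness, so the profile is not single-peaked on this axis.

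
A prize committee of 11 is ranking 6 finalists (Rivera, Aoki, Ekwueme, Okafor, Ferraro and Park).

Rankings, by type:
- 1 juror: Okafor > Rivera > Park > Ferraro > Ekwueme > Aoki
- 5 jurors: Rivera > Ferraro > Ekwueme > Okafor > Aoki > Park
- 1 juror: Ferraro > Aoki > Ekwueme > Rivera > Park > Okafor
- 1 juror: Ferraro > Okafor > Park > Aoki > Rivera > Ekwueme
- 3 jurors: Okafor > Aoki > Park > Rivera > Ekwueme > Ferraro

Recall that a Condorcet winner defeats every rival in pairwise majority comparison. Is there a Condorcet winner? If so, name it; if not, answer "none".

Head-to-head results (11 jurors):
Rivera vs Aoki: Rivera wins 6–5.
Rivera vs Ekwueme: Rivera wins 10–1.
Rivera vs Okafor: Rivera, 6–5.
Rivera vs Ferraro: Rivera wins 9–2.
Rivera vs Park: Rivera, 7–4.
Aoki vs Ekwueme: Ekwueme wins 6–5.
Aoki vs Okafor: Okafor, 10–1.
Aoki vs Ferraro: Ferraro, 8–3.
Aoki vs Park: Aoki, 9–2.
Ekwueme vs Okafor: Ekwueme, 6–5.
Ekwueme–Ferraro: Ferraro 8–3.
Ekwueme–Park: Ekwueme 6–5.
Okafor vs Ferraro: Ferraro, 7–4.
Okafor–Park: Okafor 10–1.
Ferraro vs Park: Ferraro, 7–4.
Rivera defeats every rival head-to-head and is the Condorcet winner.

Rivera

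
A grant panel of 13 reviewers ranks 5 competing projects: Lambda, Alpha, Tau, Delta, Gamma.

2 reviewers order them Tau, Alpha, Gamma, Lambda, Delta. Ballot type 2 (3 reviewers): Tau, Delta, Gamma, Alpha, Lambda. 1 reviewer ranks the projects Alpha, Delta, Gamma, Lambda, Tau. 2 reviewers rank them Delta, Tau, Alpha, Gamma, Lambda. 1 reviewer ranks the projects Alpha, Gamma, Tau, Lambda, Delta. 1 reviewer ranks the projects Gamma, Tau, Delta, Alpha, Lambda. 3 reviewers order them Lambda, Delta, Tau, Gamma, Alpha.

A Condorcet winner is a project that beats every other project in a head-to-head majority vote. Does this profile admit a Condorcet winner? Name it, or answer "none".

Pairwise majorities:
Lambda vs Alpha: Alpha, 10–3.
Lambda vs Tau: Tau wins 9–4.
Lambda vs Delta: Delta, 7–6.
Lambda–Gamma: Gamma 10–3.
Alpha vs Tau: Tau wins 11–2.
Alpha vs Delta: Delta wins 9–4.
Alpha vs Gamma: Gamma, 7–6.
Tau vs Delta: Tau, 7–6.
Tau vs Gamma: Tau, 10–3.
Delta vs Gamma: Delta, 9–4.
Tau wins every pairwise contest, so Tau is the Condorcet winner.

Tau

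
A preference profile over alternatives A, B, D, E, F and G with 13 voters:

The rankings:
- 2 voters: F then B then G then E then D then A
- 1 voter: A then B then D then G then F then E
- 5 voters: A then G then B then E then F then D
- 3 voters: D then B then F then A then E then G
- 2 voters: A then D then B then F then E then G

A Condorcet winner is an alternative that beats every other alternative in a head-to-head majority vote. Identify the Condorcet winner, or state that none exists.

A

Pairwise majorities:
A vs B: 8 to 5, A.
A vs D: A is ranked higher on 1+5+2 = 8 ballots, D on 5. A wins 8–5.
A vs E: 11 to 2, A.
A vs F: 1+5+2 = 8 for A, 5 for F — A by 8–5.
A vs G: 11 to 2, A.
B vs D: 2+1+5 = 8 for B, 5 for D — B by 8–5.
B vs E: 13 to 0, B.
B vs F: 11 to 2, B.
B vs G: 2+1+3+2 = 8 for B, 5 for G — B by 8–5.
D vs E: 6 to 7, E.
D vs F: D is ranked higher on 1+3+2 = 6 ballots, F on 7. F wins 7–6.
D vs G: 1+3+2 = 6 for D, 7 for G — G by 7–6.
E vs F: E is ranked higher on 5 ballots, F on 8. F wins 8–5.
E vs G: E is ranked higher on 3+2 = 5 ballots, G on 8. G wins 8–5.
F vs G: 2+3+2 = 7 for F, 6 for G — F by 7–6.
A defeats every rival head-to-head and is the Condorcet winner.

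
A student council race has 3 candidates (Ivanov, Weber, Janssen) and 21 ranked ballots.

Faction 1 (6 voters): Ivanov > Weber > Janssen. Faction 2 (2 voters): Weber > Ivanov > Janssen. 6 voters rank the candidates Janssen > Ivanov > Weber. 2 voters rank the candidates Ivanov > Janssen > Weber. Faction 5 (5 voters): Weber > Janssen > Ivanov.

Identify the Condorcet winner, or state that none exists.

none

Check each pair by majority over 21 ballots:
Ivanov vs Weber: Ivanov wins 14–7.
Ivanov vs Janssen: Janssen wins 11–10.
Weber–Janssen: Weber 13–8.
Each candidate drops at least one matchup (Ivanov loses to Janssen; Weber loses to Ivanov; Janssen loses to Weber); the cycle Ivanov → Weber → Janssen → Ivanov rules out a Condorcet winner.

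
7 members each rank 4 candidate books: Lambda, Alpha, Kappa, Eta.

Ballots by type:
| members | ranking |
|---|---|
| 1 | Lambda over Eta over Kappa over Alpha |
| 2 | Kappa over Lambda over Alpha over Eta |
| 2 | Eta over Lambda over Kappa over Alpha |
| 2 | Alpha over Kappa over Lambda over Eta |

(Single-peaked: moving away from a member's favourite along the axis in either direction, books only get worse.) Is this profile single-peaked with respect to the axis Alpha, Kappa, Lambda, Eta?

yes

Axis positions: Alpha=1, Kappa=2, Lambda=3, Eta=4.
Type 1 (peak Lambda at position 3): ranking walks positions 3-4-2-1, expanding outward from the peak — single-peaked.
Type 2 (peak Kappa at position 2): ranking walks positions 2-3-1-4, expanding outward from the peak — single-peaked.
Type 3 (peak Eta at position 4): ranking walks positions 4-3-2-1, expanding outward from the peak — single-peaked.
Type 4 (peak Alpha at position 1): ranking walks positions 1-2-3-4, expanding outward from the peak — single-peaked.
Every ranking is single-peaked on this axis.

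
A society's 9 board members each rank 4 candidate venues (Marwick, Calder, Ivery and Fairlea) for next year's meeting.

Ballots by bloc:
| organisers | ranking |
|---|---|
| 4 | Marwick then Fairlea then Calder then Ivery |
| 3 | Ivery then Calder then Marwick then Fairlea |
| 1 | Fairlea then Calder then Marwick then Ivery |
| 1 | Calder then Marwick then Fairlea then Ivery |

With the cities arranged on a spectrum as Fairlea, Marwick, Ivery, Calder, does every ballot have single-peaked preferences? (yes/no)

Axis positions: Fairlea=1, Marwick=2, Ivery=3, Calder=4.
Bloc 1: ranking walks positions 2-1-4-3; Calder is ranked above Ivery even though Ivery lies between Calder and the peak Marwick on the axis — preferences dip and rise again. Not single-peaked.
Bloc 2 (peak Ivery at position 3): ranking walks positions 3-4-2-1, expanding outward from the peak — single-peaked.
Bloc 3: ranking walks positions 1-4-2-3; Calder is ranked above Marwick even though Marwick lies between Calder and the peak Fairlea on the axis — preferences dip and rise again. Not single-peaked.
Bloc 4: ranking walks positions 4-2-1-3; Marwick is ranked above Ivery even though Ivery lies between Marwick and the peak Calder on the axis — preferences dip and rise again. Not single-peaked.
Bloc 1 violates single-peakedness, so the profile is not single-peaked on this axis.

no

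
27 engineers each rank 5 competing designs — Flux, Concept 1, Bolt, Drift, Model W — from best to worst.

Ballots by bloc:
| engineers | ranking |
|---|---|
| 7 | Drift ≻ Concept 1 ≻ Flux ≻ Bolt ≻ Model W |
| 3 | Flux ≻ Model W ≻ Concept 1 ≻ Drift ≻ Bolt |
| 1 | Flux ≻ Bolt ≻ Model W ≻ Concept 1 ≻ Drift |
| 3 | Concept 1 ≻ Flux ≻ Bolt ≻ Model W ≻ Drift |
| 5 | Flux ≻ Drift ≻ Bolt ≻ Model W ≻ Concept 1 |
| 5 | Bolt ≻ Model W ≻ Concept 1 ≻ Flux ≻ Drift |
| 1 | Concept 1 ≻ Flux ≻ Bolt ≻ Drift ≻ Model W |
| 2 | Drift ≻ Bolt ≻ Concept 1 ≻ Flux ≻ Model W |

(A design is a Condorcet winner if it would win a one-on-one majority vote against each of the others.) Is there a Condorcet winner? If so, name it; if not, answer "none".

none

Pairwise majorities:
Flux–Concept 1: Concept 1 18–9.
Flux–Bolt: Flux 20–7.
Flux–Drift: Flux 18–9.
Flux vs Model W: Flux, 22–5.
Concept 1 vs Bolt: Concept 1, 14–13.
Concept 1–Drift: Drift 14–13.
Concept 1–Model W: Model W 14–13.
Bolt–Drift: Drift 17–10.
Bolt–Model W: Bolt 24–3.
Drift vs Model W: Drift wins 15–12.
Every design loses at least once (Flux loses to Concept 1; Concept 1 loses to Drift; Bolt loses to Flux; Drift loses to Flux; Model W loses to Flux). The majority relation contains the cycle Flux beats Drift beats Concept 1 beats Flux, so there is no Condorcet winner.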